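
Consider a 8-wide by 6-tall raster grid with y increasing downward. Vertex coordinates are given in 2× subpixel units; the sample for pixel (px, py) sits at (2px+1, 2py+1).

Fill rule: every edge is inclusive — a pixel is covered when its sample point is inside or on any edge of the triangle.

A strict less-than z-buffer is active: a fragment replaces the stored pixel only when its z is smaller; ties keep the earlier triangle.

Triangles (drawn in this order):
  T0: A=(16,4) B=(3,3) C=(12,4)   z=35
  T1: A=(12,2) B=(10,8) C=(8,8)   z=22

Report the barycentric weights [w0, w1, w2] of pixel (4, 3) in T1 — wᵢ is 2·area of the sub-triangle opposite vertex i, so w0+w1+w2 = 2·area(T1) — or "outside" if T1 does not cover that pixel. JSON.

T0:
  2·area = 4  (B↔C swapped to make it positive)
  edge (16, 4)→(12, 4): d=(-4,0) inclusive
  edge (12, 4)→(3, 3): d=(-9,-1) inclusive
  edge (3, 3)→(16, 4): d=(13,1) inclusive
    (1,1)@(3, 3): e=[4,0,0] → X  [on edge]
    (2,1)@(5, 3): e=[4,2,-2] → .
    (1,2)@(3, 5): e=[-4,-18,26] → .
  covered (1 px):
    . . . . . . . .
    . X . . . . . .
    . . . . . . . .
    . . . . . . . .
    . . . . . . . .
    . . . . . . . .
T1:
  2·area = 12
  edge (12, 2)→(10, 8): d=(-2,6) inclusive
  edge (10, 8)→(8, 8): d=(-2,0) inclusive
  edge (8, 8)→(12, 2): d=(4,-6) inclusive
    (5,2)@(11, 5): e=[0,6,6] → X  [on edge]
    (6,2)@(13, 5): e=[-12,6,18] → .
    (4,3)@(9, 7): e=[8,2,2] → X
    (5,3)@(11, 7): e=[-4,2,14] → .
    (4,4)@(9, 9): e=[4,-2,10] → .
    (4,5)@(9, 11): e=[0,-6,18] → .  [on edge]
  covered (2 px):
    . . . . . . . .
    . . . . . . . .
    . . . . . X . .
    . . . . X . . .
    . . . . . . . .
    . . . . . . . .

Result: [2,2,8]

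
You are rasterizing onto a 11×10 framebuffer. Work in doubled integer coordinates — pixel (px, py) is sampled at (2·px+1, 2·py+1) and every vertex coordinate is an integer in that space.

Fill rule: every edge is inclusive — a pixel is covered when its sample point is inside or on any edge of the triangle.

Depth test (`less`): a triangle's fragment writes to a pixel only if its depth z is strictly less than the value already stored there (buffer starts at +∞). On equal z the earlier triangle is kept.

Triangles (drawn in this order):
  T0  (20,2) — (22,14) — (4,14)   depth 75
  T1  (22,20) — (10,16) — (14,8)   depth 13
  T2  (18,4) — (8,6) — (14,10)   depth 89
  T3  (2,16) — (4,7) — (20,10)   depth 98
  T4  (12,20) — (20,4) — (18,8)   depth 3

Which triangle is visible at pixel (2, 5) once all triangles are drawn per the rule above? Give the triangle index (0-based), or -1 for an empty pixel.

T0:
  2·area = 216
  edge (20, 2)→(22, 14): d=(2,12) inclusive
  edge (22, 14)→(4, 14): d=(-18,0) inclusive
  edge (4, 14)→(20, 2): d=(16,-12) inclusive
    (9,1)@(19, 3): e=[14,198,4] → X
    (10,1)@(21, 3): e=[-10,198,28] → .
    (8,2)@(17, 5): e=[42,162,12] → X
    (10,2)@(21, 5): e=[-6,162,60] → .
    (7,3)@(15, 7): e=[70,126,20] → X
    (10,3)@(21, 7): e=[-2,126,92] → .
    (5,4)@(11, 9): e=[122,90,4] → X
    (6,4)@(13, 9): e=[98,90,28] → X
    (10,4)@(21, 9): e=[2,90,124] → X
    (4,5)@(9, 11): e=[150,54,12] → X
    (3,6)@(7, 13): e=[178,18,20] → X
    (3,7)@(7, 15): e=[182,-18,52] → .
  covered (27 px):
    . . . . . . . . . . .
    . . . . . . . . . X .
    . . . . . . . . X X .
    . . . . . . . X X X .
    . . . . . X X X X X X
    . . . . X X X X X X X
    . . . X X X X X X X X
    . . . . . . . . . . .
    . . . . . . . . . . .
    . . . . . . . . . . .
T1:
  2·area = 112
  edge (22, 20)→(10, 16): d=(-12,-4) inclusive
  edge (10, 16)→(14, 8): d=(4,-8) inclusive
  edge (14, 8)→(22, 20): d=(8,12) inclusive
    (6,5)@(13, 11): e=[72,4,36] → X
    (7,5)@(15, 11): e=[80,20,12] → X
    (8,5)@(17, 11): e=[88,36,-12] → .
    (0,6)@(1, 13): e=[0,-84,196] → .  [on edge]
    (6,6)@(13, 13): e=[48,12,52] → X
    (8,6)@(17, 13): e=[64,44,4] → X
    (9,6)@(19, 13): e=[72,60,-20] → .
    (3,7)@(7, 15): e=[0,-28,140] → .  [on edge]
    (5,7)@(11, 15): e=[16,4,92] → X
    (9,7)@(19, 15): e=[48,68,-4] → .
    (5,8)@(11, 17): e=[-8,12,108] → .
    (6,8)@(13, 17): e=[0,28,84] → X  [on edge]
    (9,9)@(19, 19): e=[0,84,28] → X  [on edge]
  covered (15 px):
    . . . . . . . . . . .
    . . . . . . . . . . .
    . . . . . . . . . . .
    . . . . . . . . . . .
    . . . . . . . . . . .
    . . . . . . X X . . .
    . . . . . . X X X . .
    . . . . . X X X X . .
    . . . . . . X X X X .
    . . . . . . . . . X X
T2:
  2·area = 52  (B↔C swapped to make it positive)
  edge (18, 4)→(14, 10): d=(-4,6) inclusive
  edge (14, 10)→(8, 6): d=(-6,-4) inclusive
  edge (8, 6)→(18, 4): d=(10,-2) inclusive
    (6,2)@(13, 5): e=[26,26,0] → X  [on edge]
    (7,2)@(15, 5): e=[14,34,4] → X
    (8,2)@(17, 5): e=[2,42,8] → X
    (9,2)@(19, 5): e=[-10,50,12] → .
    (1,3)@(3, 7): e=[78,-26,0] → .  [on edge]
    (5,3)@(11, 7): e=[30,6,16] → X
    (8,3)@(17, 7): e=[-6,30,28] → .
    (5,4)@(11, 9): e=[22,-6,36] → .
    (6,4)@(13, 9): e=[10,2,40] → X
    (7,4)@(15, 9): e=[-2,10,44] → .
    (6,5)@(13, 11): e=[2,-10,60] → .
  covered (7 px):
    . . . . . . . . . . .
    . . . . . . . . . . .
    . . . . . . X X X . .
    . . . . . X X X . . .
    . . . . . . X . . . .
    . . . . . . . . . . .
    . . . . . . . . . . .
    . . . . . . . . . . .
    . . . . . . . . . . .
    . . . . . . . . . . .
T3:
  2·area = 150
  edge (2, 16)→(4, 7): d=(2,-9) inclusive
  edge (4, 7)→(20, 10): d=(16,3) inclusive
  edge (20, 10)→(2, 16): d=(-18,6) inclusive
    (2,4)@(5, 9): e=[13,29,108] → X
    (3,4)@(7, 9): e=[31,23,96] → X
    (4,4)@(9, 9): e=[49,17,84] → X
    (5,4)@(11, 9): e=[67,11,72] → X
    (6,4)@(13, 9): e=[85,5,60] → X
    (7,4)@(15, 9): e=[103,-1,48] → .
    (2,5)@(5, 11): e=[17,61,72] → X
    (7,5)@(15, 11): e=[107,31,12] → X
    (8,5)@(17, 11): e=[125,25,0] → X  [on edge]
    (9,5)@(19, 11): e=[143,19,-12] → .
    (1,6)@(3, 13): e=[3,99,48] → X
    (5,6)@(11, 13): e=[75,75,0] → X  [on edge]
    (2,7)@(5, 15): e=[25,125,0] → X  [on edge]
  covered (19 px):
    . . . . . . . . . . .
    . . . . . . . . . . .
    . . . . . . . . . . .
    . . . . . . . . . . .
    . . X X X X X . . . .
    . . X X X X X X X . .
    . X X X X X . . . . .
    . X X . . . . . . . .
    . . . . . . . . . . .
    . . . . . . . . . . .
T4:
  degenerate (2·area = 0) — covers nothing

Z-buffer (winner per pixel, '.' = empty):
  . . . . . . . . . . .
  . . . . . . . . . 0 .
  . . . . . . 2 2 0 0 .
  . . . . . 2 2 0 0 0 .
  . . 3 3 3 0 0 0 0 0 0
  . . 3 3 0 0 1 1 0 0 0
  . 3 3 0 0 0 1 1 1 0 0
  . 3 3 . . 1 1 1 1 . .
  . . . . . . 1 1 1 1 .
  . . . . . . . . . 1 1

Final: 3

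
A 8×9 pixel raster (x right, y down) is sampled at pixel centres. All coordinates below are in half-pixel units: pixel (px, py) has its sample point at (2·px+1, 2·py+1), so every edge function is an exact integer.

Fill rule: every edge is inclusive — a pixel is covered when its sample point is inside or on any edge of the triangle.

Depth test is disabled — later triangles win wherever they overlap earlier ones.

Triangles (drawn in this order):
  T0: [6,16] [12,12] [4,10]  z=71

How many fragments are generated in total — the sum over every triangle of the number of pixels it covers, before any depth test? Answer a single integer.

T0:
  2·area = 44  (B↔C swapped to make it positive)
  edge (6, 16)→(4, 10): d=(-2,-6) inclusive
  edge (4, 10)→(12, 12): d=(8,2) inclusive
  edge (12, 12)→(6, 16): d=(-6,4) inclusive
    (0,0)@(1, 1): e=[0,-66,110] → ·  [on edge]
    (1,3)@(3, 7): e=[0,-22,66] → ·  [on edge]
    (2,5)@(5, 11): e=[4,6,34] → █
    (3,5)@(7, 11): e=[16,2,26] → █
    (4,5)@(9, 11): e=[28,-2,18] → ·
    (2,6)@(5, 13): e=[0,22,22] → █  [on edge]
    (4,6)@(9, 13): e=[24,14,6] → █
    (5,6)@(11, 13): e=[36,10,-2] → ·
    (2,7)@(5, 15): e=[-4,38,10] → ·
    (3,7)@(7, 15): e=[8,34,2] → █
    (4,7)@(9, 15): e=[20,30,-6] → ·
    (3,8)@(7, 17): e=[4,50,-10] → ·
  covered (6 px):
    · · · · · · · ·
    · · · · · · · ·
    · · · · · · · ·
    · · · · · · · ·
    · · · · · · · ·
    · · █ █ · · · ·
    · · █ █ █ · · ·
    · · · █ · · · ·
    · · · · · · · ·

Answer: 6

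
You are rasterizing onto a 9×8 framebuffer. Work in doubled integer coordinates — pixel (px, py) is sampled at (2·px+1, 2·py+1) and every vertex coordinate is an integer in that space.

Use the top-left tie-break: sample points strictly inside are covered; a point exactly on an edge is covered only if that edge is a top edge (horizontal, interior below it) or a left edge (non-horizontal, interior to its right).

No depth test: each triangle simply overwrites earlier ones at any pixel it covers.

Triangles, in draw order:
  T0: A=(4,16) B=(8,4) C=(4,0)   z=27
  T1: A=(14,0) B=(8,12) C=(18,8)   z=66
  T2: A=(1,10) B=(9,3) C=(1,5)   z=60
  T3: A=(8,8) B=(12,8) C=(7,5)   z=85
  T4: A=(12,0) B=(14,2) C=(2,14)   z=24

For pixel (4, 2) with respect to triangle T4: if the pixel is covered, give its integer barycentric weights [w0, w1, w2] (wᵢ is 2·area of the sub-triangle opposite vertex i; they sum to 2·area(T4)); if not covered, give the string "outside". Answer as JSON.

T0:
  2·area = 64  (B↔C swapped to make it positive)
  edge (4, 16)→(4, 0): d=(0,-16) top-left  bias=+0
  edge (4, 0)→(8, 4): d=(4,4) right/bottom  bias=-1
  edge (8, 4)→(4, 16): d=(-4,12) right/bottom  bias=-1
    (2,0)@(5, 1): e=[16,0,48] → ·  [on edge]
    (4,0)@(9, 1): e=[80,-16,0] → ·  [on edge]
    (2,1)@(5, 3): e=[16,8,40] → █
    (3,1)@(7, 3): e=[48,0,16] → ·  [on edge]
    (2,2)@(5, 5): e=[16,16,32] → █
    (3,2)@(7, 5): e=[48,8,8] → █
    (4,2)@(9, 5): e=[80,0,-16] → ·  [on edge]
    (2,3)@(5, 7): e=[16,24,24] → █
    (3,3)@(7, 7): e=[48,16,0] → ·  [on edge]
    (5,3)@(11, 7): e=[112,0,-48] → ·  [on edge]
    (2,4)@(5, 9): e=[16,32,16] → █
    (3,4)@(7, 9): e=[48,24,-8] → ·
    (6,4)@(13, 9): e=[144,0,-80] → ·  [on edge]
    (7,5)@(15, 11): e=[176,0,-112] → ·  [on edge]
    (2,6)@(5, 13): e=[16,48,0] → ·  [on edge]
    (8,6)@(17, 13): e=[208,0,-144] → ·  [on edge]
  covered (6 px):
    · · · · · · · · ·
    · · █ · · · · · ·
    · · █ █ · · · · ·
    · · █ · · · · · ·
    · · █ · · · · · ·
    · · █ · · · · · ·
    · · · · · · · · ·
    · · · · · · · · ·
T1:
  2·area = 96  (B↔C swapped to make it positive)
  edge (14, 0)→(18, 8): d=(4,8) right/bottom  bias=-1
  edge (18, 8)→(8, 12): d=(-10,4) right/bottom  bias=-1
  edge (8, 12)→(14, 0): d=(6,-12) top-left  bias=+0
    (6,1)@(13, 3): e=[20,70,6] → █
    (7,1)@(15, 3): e=[4,62,30] → █
    (8,1)@(17, 3): e=[-12,54,54] → ·
    (6,2)@(13, 5): e=[28,50,18] → █
    (8,2)@(17, 5): e=[-4,34,66] → ·
    (5,3)@(11, 7): e=[52,38,6] → █
    (8,3)@(17, 7): e=[4,14,78] → █
    (5,4)@(11, 9): e=[60,18,18] → █
    (8,4)@(17, 9): e=[12,-6,90] → ·
    (4,5)@(9, 11): e=[84,6,6] → █
    (5,5)@(11, 11): e=[68,-2,30] → ·
    (6,5)@(13, 11): e=[52,-10,54] → ·
  covered (12 px):
    · · · · · · · · ·
    · · · · · · █ █ ·
    · · · · · · █ █ ·
    · · · · · █ █ █ █
    · · · · · █ █ █ ·
    · · · · █ · · · ·
    · · · · · · · · ·
    · · · · · · · · ·
T2:
  2·area = 40  (B↔C swapped to make it positive)
  edge (1, 10)→(1, 5): d=(0,-5) top-left  bias=+0
  edge (1, 5)→(9, 3): d=(8,-2) top-left  bias=+0
  edge (9, 3)→(1, 10): d=(-8,7) right/bottom  bias=-1
    (0,0)@(1, 1): e=[0,-32,72] → ·  [on edge]
    (8,0)@(17, 1): e=[80,0,-40] → ·  [on edge]
    (0,1)@(1, 3): e=[0,-16,56] → ·  [on edge]
    (4,1)@(9, 3): e=[40,0,0] → ·  [on edge]
    (0,2)@(1, 5): e=[0,0,40] → █  [on edge]
    (1,2)@(3, 5): e=[10,4,26] → █
    (2,2)@(5, 5): e=[20,8,12] → █
    (3,2)@(7, 5): e=[30,12,-2] → ·
    (0,3)@(1, 7): e=[0,16,24] → █  [on edge]
    (2,3)@(5, 7): e=[20,24,-4] → ·
    (0,4)@(1, 9): e=[0,32,8] → █  [on edge]
    (1,4)@(3, 9): e=[10,36,-6] → ·
    (0,5)@(1, 11): e=[0,48,-8] → ·  [on edge]
    (0,6)@(1, 13): e=[0,64,-24] → ·  [on edge]
    (0,7)@(1, 15): e=[0,80,-40] → ·  [on edge]
  covered (6 px):
    · · · · · · · · ·
    · · · · · · · · ·
    █ █ █ · · · · · ·
    █ █ · · · · · · ·
    █ · · · · · · · ·
    · · · · · · · · ·
    · · · · · · · · ·
    · · · · · · · · ·
T3:
  2·area = 12  (B↔C swapped to make it positive)
  edge (8, 8)→(7, 5): d=(-1,-3) top-left  bias=+0
  edge (7, 5)→(12, 8): d=(5,3) right/bottom  bias=-1
  edge (12, 8)→(8, 8): d=(-4,0) right/bottom  bias=-1
    (3,2)@(7, 5): e=[0,0,12] → ·  [on edge]
    (4,3)@(9, 7): e=[4,4,4] → █
    (5,3)@(11, 7): e=[10,-2,4] → ·
    (4,4)@(9, 9): e=[2,14,-4] → ·
    (4,5)@(9, 11): e=[0,24,-12] → ·  [on edge]
    (8,5)@(17, 11): e=[24,0,-12] → ·  [on edge]
  covered (1 px):
    · · · · · · · · ·
    · · · · · · · · ·
    · · · · · · · · ·
    · · · · █ · · · ·
    · · · · · · · · ·
    · · · · · · · · ·
    · · · · · · · · ·
    · · · · · · · · ·
T4:
  2·area = 48
  edge (12, 0)→(14, 2): d=(2,2) right/bottom  bias=-1
  edge (14, 2)→(2, 14): d=(-12,12) right/bottom  bias=-1
  edge (2, 14)→(12, 0): d=(10,-14) top-left  bias=+0
    (6,0)@(13, 1): e=[0,24,24] → ·  [on edge]
    (7,0)@(15, 1): e=[-4,0,52] → ·  [on edge]
    (5,1)@(11, 3): e=[8,24,16] → █
    (6,1)@(13, 3): e=[4,0,44] → ·  [on edge]
    (7,1)@(15, 3): e=[0,-24,72] → ·  [on edge]
    (4,2)@(9, 5): e=[16,24,8] → █
    (5,2)@(11, 5): e=[12,0,36] → ·  [on edge]
    (8,2)@(17, 5): e=[0,-72,120] → ·  [on edge]
    (3,3)@(7, 7): e=[24,24,0] → █  [on edge]
    (4,3)@(9, 7): e=[20,0,28] → ·  [on edge]
    (3,4)@(7, 9): e=[28,0,20] → ·  [on edge]
    (2,5)@(5, 11): e=[36,0,12] → ·  [on edge]
    (1,6)@(3, 13): e=[44,0,4] → ·  [on edge]
    (0,7)@(1, 15): e=[52,0,-4] → ·  [on edge]
  covered (3 px):
    · · · · · · · · ·
    · · · · · █ · · ·
    · · · · █ · · · ·
    · · · █ · · · · ·
    · · · · · · · · ·
    · · · · · · · · ·
    · · · · · · · · ·
    · · · · · · · · ·

Final: [24,8,16]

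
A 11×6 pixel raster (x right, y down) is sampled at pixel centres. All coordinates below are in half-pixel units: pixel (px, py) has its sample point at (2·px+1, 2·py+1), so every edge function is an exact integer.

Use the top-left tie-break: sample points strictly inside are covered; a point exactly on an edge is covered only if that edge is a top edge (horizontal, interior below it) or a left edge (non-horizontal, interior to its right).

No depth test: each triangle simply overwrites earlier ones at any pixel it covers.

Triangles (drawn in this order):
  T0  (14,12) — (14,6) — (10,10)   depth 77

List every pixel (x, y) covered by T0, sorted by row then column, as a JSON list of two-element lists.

T0:
  2·area = 24  (B↔C swapped to make it positive)
  edge (14, 12)→(10, 10): d=(-4,-2) top-left  bias=+0
  edge (10, 10)→(14, 6): d=(4,-4) top-left  bias=+0
  edge (14, 6)→(14, 12): d=(0,6) right/bottom  bias=-1
    (9,0)@(19, 1): e=[54,0,-30] → .  [on edge]
    (8,1)@(17, 3): e=[42,0,-18] → .  [on edge]
    (7,2)@(15, 5): e=[30,0,-6] → .  [on edge]
    (6,3)@(13, 7): e=[18,0,6] → X  [on edge]
    (7,3)@(15, 7): e=[22,8,-6] → .
    (5,4)@(11, 9): e=[6,0,18] → X  [on edge]
    (7,4)@(15, 9): e=[14,16,-6] → .
    (4,5)@(9, 11): e=[-6,0,30] → .  [on edge]
    (5,5)@(11, 11): e=[-2,8,18] → .
    (6,5)@(13, 11): e=[2,16,6] → X
    (7,5)@(15, 11): e=[6,24,-6] → .
  covered (4 px):
    . . . . . . . . . . .
    . . . . . . . . . . .
    . . . . . . . . . . .
    . . . . . . X . . . .
    . . . . . X X . . . .
    . . . . . . X . . . .

Result: [[6,3],[5,4],[6,4],[6,5]]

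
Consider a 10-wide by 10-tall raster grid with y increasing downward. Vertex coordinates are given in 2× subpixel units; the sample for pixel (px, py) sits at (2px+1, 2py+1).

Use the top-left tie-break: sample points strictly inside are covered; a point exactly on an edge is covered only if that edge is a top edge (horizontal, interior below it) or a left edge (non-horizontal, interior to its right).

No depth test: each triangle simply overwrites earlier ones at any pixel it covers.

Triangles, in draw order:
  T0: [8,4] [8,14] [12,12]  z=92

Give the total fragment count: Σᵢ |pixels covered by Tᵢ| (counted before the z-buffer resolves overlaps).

T0:
  2·area = 40  (B↔C swapped to make it positive)
  edge (8, 4)→(12, 12): d=(4,8) right/bottom  bias=-1
  edge (12, 12)→(8, 14): d=(-4,2) right/bottom  bias=-1
  edge (8, 14)→(8, 4): d=(0,-10) top-left  bias=+0
    (4,3)@(9, 7): e=[4,26,10] → █
    (5,3)@(11, 7): e=[-12,22,30] → ·
    (4,4)@(9, 9): e=[12,18,10] → █
    (5,4)@(11, 9): e=[-4,14,30] → ·
    (4,5)@(9, 11): e=[20,10,10] → █
    (5,5)@(11, 11): e=[4,6,30] → █
    (6,5)@(13, 11): e=[-12,2,50] → ·
    (4,6)@(9, 13): e=[28,2,10] → █
    (5,6)@(11, 13): e=[12,-2,30] → ·
    (4,7)@(9, 15): e=[36,-6,10] → ·
  covered (5 px):
    · · · · · · · · · ·
    · · · · · · · · · ·
    · · · · · · · · · ·
    · · · · █ · · · · ·
    · · · · █ · · · · ·
    · · · · █ █ · · · ·
    · · · · █ · · · · ·
    · · · · · · · · · ·
    · · · · · · · · · ·
    · · · · · · · · · ·

Final: 5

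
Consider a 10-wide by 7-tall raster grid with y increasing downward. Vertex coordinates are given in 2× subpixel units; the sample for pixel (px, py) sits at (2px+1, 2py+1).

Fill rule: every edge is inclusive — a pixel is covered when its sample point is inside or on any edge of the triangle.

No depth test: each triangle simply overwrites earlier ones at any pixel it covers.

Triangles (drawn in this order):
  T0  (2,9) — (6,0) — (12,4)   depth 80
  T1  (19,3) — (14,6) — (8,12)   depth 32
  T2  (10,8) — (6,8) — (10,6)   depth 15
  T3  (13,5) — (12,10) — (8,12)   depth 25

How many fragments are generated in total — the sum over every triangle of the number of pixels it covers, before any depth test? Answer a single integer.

T0:
  2·area = 70
  edge (2, 9)→(6, 0): d=(4,-9) inclusive
  edge (6, 0)→(12, 4): d=(6,4) inclusive
  edge (12, 4)→(2, 9): d=(-10,5) inclusive
    (3,0)@(7, 1): e=[13,2,55] → █
    (4,0)@(9, 1): e=[31,-6,45] → ·
    (2,1)@(5, 3): e=[3,22,45] → █
    (4,1)@(9, 3): e=[39,6,25] → █
    (5,1)@(11, 3): e=[57,-2,15] → ·
    (2,2)@(5, 5): e=[11,34,25] → █
    (5,2)@(11, 5): e=[65,10,-5] → ·
    (1,3)@(3, 7): e=[1,54,15] → █
    (3,3)@(7, 7): e=[37,38,-5] → ·
    (4,3)@(9, 7): e=[55,30,-15] → ·
    (1,4)@(3, 9): e=[9,66,-5] → ·
    (2,4)@(5, 9): e=[27,58,-15] → ·
  covered (9 px):
    · · · █ · · · · · ·
    · · █ █ █ · · · · ·
    · · █ █ █ · · · · ·
    · █ █ · · · · · · ·
    · · · · · · · · · ·
    · · · · · · · · · ·
    · · · · · · · · · ·
T1:
  2·area = 12  (B↔C swapped to make it positive)
  edge (19, 3)→(8, 12): d=(-11,9) inclusive
  edge (8, 12)→(14, 6): d=(6,-6) inclusive
  edge (14, 6)→(19, 3): d=(5,-3) inclusive
    (9,0)@(19, 1): e=[22,0,-10] → ·  [on edge]
    (8,1)@(17, 3): e=[18,0,-6] → ·  [on edge]
    (9,1)@(19, 3): e=[0,12,0] → █  [on edge]
    (7,2)@(15, 5): e=[14,0,-2] → ·  [on edge]
    (9,2)@(19, 5): e=[-22,24,10] → ·
    (6,3)@(13, 7): e=[10,0,2] → █  [on edge]
    (7,3)@(15, 7): e=[-8,12,8] → ·
    (4,4)@(9, 9): e=[24,-12,0] → ·  [on edge]
    (5,4)@(11, 9): e=[6,0,6] → █  [on edge]
    (6,4)@(13, 9): e=[-12,12,12] → ·
    (4,5)@(9, 11): e=[2,0,10] → █  [on edge]
    (5,5)@(11, 11): e=[-16,12,16] → ·
    (3,6)@(7, 13): e=[-2,0,14] → ·  [on edge]
  covered (4 px):
    · · · · · · · · · ·
    · · · · · · · · · █
    · · · · · · · · · ·
    · · · · · · █ · · ·
    · · · · · █ · · · ·
    · · · · █ · · · · ·
    · · · · · · · · · ·
T2:
  2·area = 8
  edge (10, 8)→(6, 8): d=(-4,0) inclusive
  edge (6, 8)→(10, 6): d=(4,-2) inclusive
  edge (10, 6)→(10, 8): d=(0,2) inclusive
    (4,3)@(9, 7): e=[4,2,2] → █
    (5,3)@(11, 7): e=[4,6,-2] → ·
    (4,4)@(9, 9): e=[-4,10,2] → ·
  covered (1 px):
    · · · · · · · · · ·
    · · · · · · · · · ·
    · · · · · · · · · ·
    · · · · █ · · · · ·
    · · · · · · · · · ·
    · · · · · · · · · ·
    · · · · · · · · · ·
T3:
  2·area = 18
  edge (13, 5)→(12, 10): d=(-1,5) inclusive
  edge (12, 10)→(8, 12): d=(-4,2) inclusive
  edge (8, 12)→(13, 5): d=(5,-7) inclusive
    (6,2)@(13, 5): e=[0,18,0] → █  [on edge]
    (7,2)@(15, 5): e=[-10,14,14] → ·
    (6,3)@(13, 7): e=[-2,10,10] → ·
    (5,4)@(11, 9): e=[6,6,6] → █
    (6,4)@(13, 9): e=[-4,2,20] → ·
    (4,5)@(9, 11): e=[14,2,2] → █
    (5,5)@(11, 11): e=[4,-2,16] → ·
    (4,6)@(9, 13): e=[12,-6,12] → ·
  covered (3 px):
    · · · · · · · · · ·
    · · · · · · · · · ·
    · · · · · · █ · · ·
    · · · · · · · · · ·
    · · · · · █ · · · ·
    · · · · █ · · · · ·
    · · · · · · · · · ·

Final: 17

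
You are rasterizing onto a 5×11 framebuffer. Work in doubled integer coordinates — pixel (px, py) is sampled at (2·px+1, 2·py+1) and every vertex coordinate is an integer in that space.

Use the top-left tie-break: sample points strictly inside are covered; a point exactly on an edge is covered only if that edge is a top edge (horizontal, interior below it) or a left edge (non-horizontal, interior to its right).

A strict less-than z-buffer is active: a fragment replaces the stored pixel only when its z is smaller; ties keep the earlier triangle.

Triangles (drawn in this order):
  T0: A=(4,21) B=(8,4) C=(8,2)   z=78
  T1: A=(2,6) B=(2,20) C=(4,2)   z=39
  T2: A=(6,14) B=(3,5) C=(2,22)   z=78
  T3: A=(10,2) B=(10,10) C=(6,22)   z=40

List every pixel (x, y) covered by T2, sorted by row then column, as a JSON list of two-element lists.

T0:
  2·area = 8  (B↔C swapped to make it positive)
  edge (4, 21)→(8, 2): d=(4,-19) top-left  bias=+0
  edge (8, 2)→(8, 4): d=(0,2) right/bottom  bias=-1
  edge (8, 4)→(4, 21): d=(-4,17) right/bottom  bias=-1
    (3,3)@(7, 7): e=[1,2,5] → X
    (4,3)@(9, 7): e=[39,-2,-29] → .
    (3,4)@(7, 9): e=[9,2,-3] → .
  covered (1 px):
    . . . . .
    . . . . .
    . . . . .
    . . . X .
    . . . . .
    . . . . .
    . . . . .
    . . . . .
    . . . . .
    . . . . .
    . . . . .
T1:
  2·area = 28  (B↔C swapped to make it positive)
  edge (2, 6)→(4, 2): d=(2,-4) top-left  bias=+0
  edge (4, 2)→(2, 20): d=(-2,18) right/bottom  bias=-1
  edge (2, 20)→(2, 6): d=(0,-14) top-left  bias=+0
    (1,2)@(3, 5): e=[2,12,14] → X
    (2,2)@(5, 5): e=[10,-24,42] → .
    (1,3)@(3, 7): e=[6,8,14] → X
    (2,3)@(5, 7): e=[14,-28,42] → .
    (1,4)@(3, 9): e=[10,4,14] → X
    (2,4)@(5, 9): e=[18,-32,42] → .
    (1,5)@(3, 11): e=[14,0,14] → .  [on edge]
  covered (3 px):
    . . . . .
    . . . . .
    . X . . .
    . X . . .
    . X . . .
    . . . . .
    . . . . .
    . . . . .
    . . . . .
    . . . . .
    . . . . .
T2:
  2·area = 60  (B↔C swapped to make it positive)
  edge (6, 14)→(2, 22): d=(-4,8) right/bottom  bias=-1
  edge (2, 22)→(3, 5): d=(1,-17) top-left  bias=+0
  edge (3, 5)→(6, 14): d=(3,9) right/bottom  bias=-1
    (1,2)@(3, 5): e=[60,0,0] → .  [on edge]
    (1,3)@(3, 7): e=[52,2,6] → X
    (2,3)@(5, 7): e=[36,36,-12] → .
    (1,4)@(3, 9): e=[44,4,12] → X
    (2,4)@(5, 9): e=[28,38,-6] → .
    (1,5)@(3, 11): e=[36,6,18] → X
    (2,5)@(5, 11): e=[20,40,0] → .  [on edge]
    (1,6)@(3, 13): e=[28,8,24] → X
    (2,6)@(5, 13): e=[12,42,6] → X
    (3,6)@(7, 13): e=[-4,76,-12] → .
    (1,7)@(3, 15): e=[20,10,30] → X
    (3,7)@(7, 15): e=[-12,78,-6] → .
    (3,8)@(7, 17): e=[-20,80,0] → .  [on edge]
  covered (9 px):
    . . . . .
    . . . . .
    . . . . .
    . X . . .
    . X . . .
    . X . . .
    . X X . .
    . X X . .
    . X . . .
    . X . . .
    . . . . .
T3:
  2·area = 32
  edge (10, 2)→(10, 10): d=(0,8) right/bottom  bias=-1
  edge (10, 10)→(6, 22): d=(-4,12) right/bottom  bias=-1
  edge (6, 22)→(10, 2): d=(4,-20) top-left  bias=+0
    (4,3)@(9, 7): e=[8,24,0] → X  [on edge]
    (4,4)@(9, 9): e=[8,16,8] → X
    (4,5)@(9, 11): e=[8,8,16] → X
    (4,6)@(9, 13): e=[8,0,24] → .  [on edge]
    (3,8)@(7, 17): e=[24,8,0] → X  [on edge]
    (4,8)@(9, 17): e=[8,-16,40] → .
    (3,9)@(7, 19): e=[24,0,8] → .  [on edge]
  covered (4 px):
    . . . . .
    . . . . .
    . . . . .
    . . . . X
    . . . . X
    . . . . X
    . . . . .
    . . . . .
    . . . X .
    . . . . .
    . . . . .

Answer: [[1,3],[1,4],[1,5],[1,6],[2,6],[1,7],[2,7],[1,8],[1,9]]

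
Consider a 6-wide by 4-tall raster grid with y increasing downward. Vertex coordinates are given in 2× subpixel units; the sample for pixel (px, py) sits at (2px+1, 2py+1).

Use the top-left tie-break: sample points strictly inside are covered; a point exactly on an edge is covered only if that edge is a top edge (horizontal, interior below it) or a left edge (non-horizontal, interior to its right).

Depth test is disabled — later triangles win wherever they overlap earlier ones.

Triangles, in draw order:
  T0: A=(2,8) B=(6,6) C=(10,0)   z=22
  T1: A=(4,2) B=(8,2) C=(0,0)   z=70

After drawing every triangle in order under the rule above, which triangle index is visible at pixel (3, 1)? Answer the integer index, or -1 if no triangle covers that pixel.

T0:
  2·area = 16  (B↔C swapped to make it positive)
  edge (2, 8)→(10, 0): d=(8,-8) top-left  bias=+0
  edge (10, 0)→(6, 6): d=(-4,6) right/bottom  bias=-1
  edge (6, 6)→(2, 8): d=(-4,2) right/bottom  bias=-1
    (4,0)@(9, 1): e=[0,2,14] → █  [on edge]
    (5,0)@(11, 1): e=[16,-10,10] → ·
    (3,1)@(7, 3): e=[0,6,10] → █  [on edge]
    (4,1)@(9, 3): e=[16,-6,6] → ·
    (2,2)@(5, 5): e=[0,10,6] → █  [on edge]
    (3,2)@(7, 5): e=[16,-2,2] → ·
    (1,3)@(3, 7): e=[0,14,2] → █  [on edge]
    (2,3)@(5, 7): e=[16,2,-2] → ·
  covered (4 px):
    · · · · █ ·
    · · · █ · ·
    · · █ · · ·
    · █ · · · ·
T1:
  2·area = 8  (B↔C swapped to make it positive)
  edge (4, 2)→(0, 0): d=(-4,-2) top-left  bias=+0
  edge (0, 0)→(8, 2): d=(8,2) right/bottom  bias=-1
  edge (8, 2)→(4, 2): d=(-4,0) right/bottom  bias=-1
    (1,0)@(3, 1): e=[2,2,4] → █
    (2,0)@(5, 1): e=[6,-2,4] → ·
    (1,1)@(3, 3): e=[-6,18,-4] → ·
  covered (1 px):
    · █ · · · ·
    · · · · · ·
    · · · · · ·
    · · · · · ·

Z-buffer (winner per pixel, '.' = empty):
  . 1 . . 0 .
  . . . 0 . .
  . . 0 . . .
  . 0 . . . .

Result: 0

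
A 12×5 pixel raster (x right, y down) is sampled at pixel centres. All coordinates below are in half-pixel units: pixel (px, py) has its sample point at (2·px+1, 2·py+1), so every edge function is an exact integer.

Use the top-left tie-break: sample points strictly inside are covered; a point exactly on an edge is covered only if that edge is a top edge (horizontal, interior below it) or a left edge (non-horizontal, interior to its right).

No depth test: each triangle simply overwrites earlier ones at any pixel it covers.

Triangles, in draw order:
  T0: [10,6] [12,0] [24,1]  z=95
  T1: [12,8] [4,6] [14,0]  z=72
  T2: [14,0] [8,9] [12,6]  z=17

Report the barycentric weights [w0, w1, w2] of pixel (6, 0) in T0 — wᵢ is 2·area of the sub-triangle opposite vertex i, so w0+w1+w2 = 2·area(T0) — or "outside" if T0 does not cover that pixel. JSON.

T0:
  2·area = 74
  edge (10, 6)→(12, 0): d=(2,-6) top-left  bias=+0
  edge (12, 0)→(24, 1): d=(12,1) right/bottom  bias=-1
  edge (24, 1)→(10, 6): d=(-14,5) right/bottom  bias=-1
    (6,0)@(13, 1): e=[8,11,55] → #
    (7,0)@(15, 1): e=[20,9,45] → #
    (8,0)@(17, 1): e=[32,7,35] → #
    (9,0)@(19, 1): e=[44,5,25] → #
    (10,0)@(21, 1): e=[56,3,15] → #
    (11,0)@(23, 1): e=[68,1,5] → #
    (5,1)@(11, 3): e=[0,37,37] → #  [on edge]
    (9,1)@(19, 3): e=[48,29,-3] → ·
    (10,1)@(21, 3): e=[60,27,-13] → ·
    (11,1)@(23, 3): e=[72,25,-23] → ·
    (5,2)@(11, 5): e=[4,61,9] → #
    (6,2)@(13, 5): e=[16,59,-1] → ·
    (4,4)@(9, 9): e=[0,111,-37] → ·  [on edge]
  covered (11 px):
    · · · · · · # # # # # #
    · · · · · # # # # · · ·
    · · · · · # · · · · · ·
    · · · · · · · · · · · ·
    · · · · · · · · · · · ·
T1:
  2·area = 68
  edge (12, 8)→(4, 6): d=(-8,-2) top-left  bias=+0
  edge (4, 6)→(14, 0): d=(10,-6) top-left  bias=+0
  edge (14, 0)→(12, 8): d=(-2,8) right/bottom  bias=-1
    (6,0)@(13, 1): e=[58,4,6] → #
    (7,0)@(15, 1): e=[62,16,-10] → ·
    (4,1)@(9, 3): e=[34,0,34] → #  [on edge]
    (5,1)@(11, 3): e=[38,12,18] → #
    (7,1)@(15, 3): e=[46,36,-14] → ·
    (3,2)@(7, 5): e=[14,8,46] → #
    (6,2)@(13, 5): e=[26,44,-2] → ·
    (3,3)@(7, 7): e=[-2,28,42] → ·
    (4,3)@(9, 7): e=[2,40,26] → #
    (6,3)@(13, 7): e=[10,64,-6] → ·
    (4,4)@(9, 9): e=[-14,60,22] → ·
    (5,4)@(11, 9): e=[-10,72,6] → ·
  covered (9 px):
    · · · · · · # · · · · ·
    · · · · # # # · · · · ·
    · · · # # # · · · · · ·
    · · · · # # · · · · · ·
    · · · · · · · · · · · ·
T2:
  2·area = 18  (B↔C swapped to make it positive)
  edge (14, 0)→(12, 6): d=(-2,6) right/bottom  bias=-1
  edge (12, 6)→(8, 9): d=(-4,3) right/bottom  bias=-1
  edge (8, 9)→(14, 0): d=(6,-9) top-left  bias=+0
    (6,1)@(13, 3): e=[0,9,9] → ·  [on edge]
    (5,2)@(11, 5): e=[8,7,3] → #
    (6,2)@(13, 5): e=[-4,1,21] → ·
    (5,3)@(11, 7): e=[4,-1,15] → ·
    (5,4)@(11, 9): e=[0,-9,27] → ·  [on edge]
  covered (1 px):
    · · · · · · · · · · · ·
    · · · · · · · · · · · ·
    · · · · · # · · · · · ·
    · · · · · · · · · · · ·
    · · · · · · · · · · · ·

Result: [11,55,8]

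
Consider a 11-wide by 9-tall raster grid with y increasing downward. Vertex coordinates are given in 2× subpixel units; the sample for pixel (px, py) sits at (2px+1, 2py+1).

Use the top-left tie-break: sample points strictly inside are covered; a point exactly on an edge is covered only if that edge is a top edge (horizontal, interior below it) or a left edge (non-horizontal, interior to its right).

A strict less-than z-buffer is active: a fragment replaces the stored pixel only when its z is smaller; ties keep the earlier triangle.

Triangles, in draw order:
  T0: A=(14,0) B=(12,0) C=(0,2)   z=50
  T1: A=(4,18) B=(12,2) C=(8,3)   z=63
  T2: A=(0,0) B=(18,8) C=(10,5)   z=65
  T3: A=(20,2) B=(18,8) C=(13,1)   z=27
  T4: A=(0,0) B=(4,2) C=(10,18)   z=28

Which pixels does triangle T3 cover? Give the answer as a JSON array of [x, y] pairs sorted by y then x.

T0:
  2·area = 4  (B↔C swapped to make it positive)
  edge (14, 0)→(0, 2): d=(-14,2) right/bottom  bias=-1
  edge (0, 2)→(12, 0): d=(12,-2) top-left  bias=+0
  edge (12, 0)→(14, 0): d=(2,0) top-left  bias=+0
    (3,0)@(7, 1): e=[0,2,2] → ·  [on edge]
  covered (0 px):
    · · · · · · · · · · ·
    · · · · · · · · · · ·
    · · · · · · · · · · ·
    · · · · · · · · · · ·
    · · · · · · · · · · ·
    · · · · · · · · · · ·
    · · · · · · · · · · ·
    · · · · · · · · · · ·
    · · · · · · · · · · ·
T1:
  2·area = 56  (B↔C swapped to make it positive)
  edge (4, 18)→(8, 3): d=(4,-15) top-left  bias=+0
  edge (8, 3)→(12, 2): d=(4,-1) top-left  bias=+0
  edge (12, 2)→(4, 18): d=(-8,16) right/bottom  bias=-1
    (4,1)@(9, 3): e=[15,1,40] → #
    (5,1)@(11, 3): e=[45,3,8] → #
    (6,1)@(13, 3): e=[75,5,-24] → ·
    (4,2)@(9, 5): e=[23,9,24] → #
    (5,2)@(11, 5): e=[53,11,-8] → ·
    (3,3)@(7, 7): e=[1,15,40] → #
    (5,3)@(11, 7): e=[61,19,-24] → ·
    (3,4)@(7, 9): e=[9,23,24] → #
    (4,4)@(9, 9): e=[39,25,-8] → ·
    (3,5)@(7, 11): e=[17,31,8] → #
    (4,5)@(9, 11): e=[47,33,-24] → ·
    (3,6)@(7, 13): e=[25,39,-8] → ·
  covered (8 px):
    · · · · · · · · · · ·
    · · · · # # · · · · ·
    · · · · # · · · · · ·
    · · · # # · · · · · ·
    · · · # · · · · · · ·
    · · · # · · · · · · ·
    · · · · · · · · · · ·
    · · # · · · · · · · ·
    · · · · · · · · · · ·
T2:
  2·area = 10
  edge (0, 0)→(18, 8): d=(18,8) right/bottom  bias=-1
  edge (18, 8)→(10, 5): d=(-8,-3) top-left  bias=+0
  edge (10, 5)→(0, 0): d=(-10,-5) top-left  bias=+0
    (5,2)@(11, 5): e=[2,3,5] → #
    (6,2)@(13, 5): e=[-14,9,15] → ·
    (5,3)@(11, 7): e=[38,-13,-15] → ·
  covered (1 px):
    · · · · · · · · · · ·
    · · · · · · · · · · ·
    · · · · · # · · · · ·
    · · · · · · · · · · ·
    · · · · · · · · · · ·
    · · · · · · · · · · ·
    · · · · · · · · · · ·
    · · · · · · · · · · ·
    · · · · · · · · · · ·
T3:
  2·area = 44
  edge (20, 2)→(18, 8): d=(-2,6) right/bottom  bias=-1
  edge (18, 8)→(13, 1): d=(-5,-7) top-left  bias=+0
  edge (13, 1)→(20, 2): d=(7,1) right/bottom  bias=-1
    (6,0)@(13, 1): e=[44,0,0] → ·  [on edge]
    (7,1)@(15, 3): e=[28,4,12] → #
    (8,1)@(17, 3): e=[16,18,10] → #
    (9,1)@(19, 3): e=[4,32,8] → #
    (10,1)@(21, 3): e=[-8,46,6] → ·
    (7,2)@(15, 5): e=[24,-6,26] → ·
    (8,2)@(17, 5): e=[12,8,24] → #
    (9,2)@(19, 5): e=[0,22,22] → ·  [on edge]
    (8,3)@(17, 7): e=[8,-2,38] → ·
    (8,5)@(17, 11): e=[0,-22,66] → ·  [on edge]
    (7,8)@(15, 17): e=[0,-66,110] → ·  [on edge]
  covered (4 px):
    · · · · · · · · · · ·
    · · · · · · · # # # ·
    · · · · · · · · # · ·
    · · · · · · · · · · ·
    · · · · · · · · · · ·
    · · · · · · · · · · ·
    · · · · · · · · · · ·
    · · · · · · · · · · ·
    · · · · · · · · · · ·
T4:
  2·area = 52
  edge (0, 0)→(4, 2): d=(4,2) right/bottom  bias=-1
  edge (4, 2)→(10, 18): d=(6,16) right/bottom  bias=-1
  edge (10, 18)→(0, 0): d=(-10,-18) top-left  bias=+0
    (0,0)@(1, 1): e=[2,42,8] → #
    (1,0)@(3, 1): e=[-2,10,44] → ·
    (0,1)@(1, 3): e=[10,54,-12] → ·
    (1,1)@(3, 3): e=[6,22,24] → #
    (2,1)@(5, 3): e=[2,-10,60] → ·
    (1,2)@(3, 5): e=[14,34,4] → #
    (2,2)@(5, 5): e=[10,2,40] → #
    (3,2)@(7, 5): e=[6,-30,76] → ·
    (1,3)@(3, 7): e=[22,46,-16] → ·
    (2,3)@(5, 7): e=[18,14,20] → #
    (3,3)@(7, 7): e=[14,-18,56] → ·
    (2,4)@(5, 9): e=[26,26,0] → #  [on edge]
  covered (7 px):
    # · · · · · · · · · ·
    · # · · · · · · · · ·
    · # # · · · · · · · ·
    · · # · · · · · · · ·
    · · # · · · · · · · ·
    · · · # · · · · · · ·
    · · · · · · · · · · ·
    · · · · · · · · · · ·
    · · · · · · · · · · ·

Final: [[7,1],[8,1],[9,1],[8,2]]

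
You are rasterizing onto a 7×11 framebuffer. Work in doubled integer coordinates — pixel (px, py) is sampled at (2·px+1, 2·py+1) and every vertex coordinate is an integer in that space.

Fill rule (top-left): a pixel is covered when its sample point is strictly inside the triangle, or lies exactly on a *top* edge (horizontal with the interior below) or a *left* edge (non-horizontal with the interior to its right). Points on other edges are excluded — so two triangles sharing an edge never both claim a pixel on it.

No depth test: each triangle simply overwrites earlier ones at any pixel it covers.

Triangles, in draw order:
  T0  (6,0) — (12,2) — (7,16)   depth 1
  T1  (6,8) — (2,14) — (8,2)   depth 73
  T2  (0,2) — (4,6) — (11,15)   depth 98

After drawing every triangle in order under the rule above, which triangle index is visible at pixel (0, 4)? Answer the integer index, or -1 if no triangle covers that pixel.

T0:
  2·area = 94
  edge (6, 0)→(12, 2): d=(6,2) right/bottom  bias=-1
  edge (12, 2)→(7, 16): d=(-5,14) right/bottom  bias=-1
  edge (7, 16)→(6, 0): d=(-1,-16) top-left  bias=+0
    (3,0)@(7, 1): e=[4,75,15] → X
    (4,0)@(9, 1): e=[0,47,47] → .  [on edge]
    (3,1)@(7, 3): e=[16,65,13] → X
    (4,1)@(9, 3): e=[12,37,45] → X
    (5,1)@(11, 3): e=[8,9,77] → X
    (6,1)@(13, 3): e=[4,-19,109] → .
    (3,2)@(7, 5): e=[28,55,11] → X
    (5,2)@(11, 5): e=[20,-1,75] → .
    (3,3)@(7, 7): e=[40,45,9] → X
    (5,3)@(11, 7): e=[32,-11,73] → .
    (3,4)@(7, 9): e=[52,35,7] → X
    (5,4)@(11, 9): e=[44,-21,71] → .
  covered (13 px):
    . . . X . . .
    . . . X X X .
    . . . X X . .
    . . . X X . .
    . . . X X . .
    . . . X . . .
    . . . X . . .
    . . . X . . .
    . . . . . . .
    . . . . . . .
    . . . . . . .
T1:
  2·area = 12
  edge (6, 8)→(2, 14): d=(-4,6) right/bottom  bias=-1
  edge (2, 14)→(8, 2): d=(6,-12) top-left  bias=+0
  edge (8, 2)→(6, 8): d=(-2,6) right/bottom  bias=-1
    (3,2)@(7, 5): e=[6,6,0] → .  [on edge]
    (2,4)@(5, 9): e=[2,6,4] → X
    (3,4)@(7, 9): e=[-10,30,-8] → .
    (2,5)@(5, 11): e=[-6,18,0] → .  [on edge]
    (1,8)@(3, 17): e=[-18,30,0] → .  [on edge]
  covered (1 px):
    . . . . . . .
    . . . . . . .
    . . . . . . .
    . . . . . . .
    . . X . . . .
    . . . . . . .
    . . . . . . .
    . . . . . . .
    . . . . . . .
    . . . . . . .
    . . . . . . .
T2:
  2·area = 8
  edge (0, 2)→(4, 6): d=(4,4) right/bottom  bias=-1
  edge (4, 6)→(11, 15): d=(7,9) right/bottom  bias=-1
  edge (11, 15)→(0, 2): d=(-11,-13) top-left  bias=+0
    (0,1)@(1, 3): e=[0,6,2] → .  [on edge]
    (1,2)@(3, 5): e=[0,2,6] → .  [on edge]
    (2,3)@(5, 7): e=[0,-2,10] → .  [on edge]
    (3,4)@(7, 9): e=[0,-6,14] → .  [on edge]
    (4,5)@(9, 11): e=[0,-10,18] → .  [on edge]
    (5,6)@(11, 13): e=[0,-14,22] → .  [on edge]
    (5,7)@(11, 15): e=[8,0,0] → .  [on edge]
    (6,7)@(13, 15): e=[0,-18,26] → .  [on edge]
  covered (0 px):
    . . . . . . .
    . . . . . . .
    . . . . . . .
    . . . . . . .
    . . . . . . .
    . . . . . . .
    . . . . . . .
    . . . . . . .
    . . . . . . .
    . . . . . . .
    . . . . . . .

Z-buffer (winner per pixel, '.' = empty):
  . . . 0 . . .
  . . . 0 0 0 .
  . . . 0 0 . .
  . . . 0 0 . .
  . . 1 0 0 . .
  . . . 0 . . .
  . . . 0 . . .
  . . . 0 . . .
  . . . . . . .
  . . . . . . .
  . . . . . . .

Result: -1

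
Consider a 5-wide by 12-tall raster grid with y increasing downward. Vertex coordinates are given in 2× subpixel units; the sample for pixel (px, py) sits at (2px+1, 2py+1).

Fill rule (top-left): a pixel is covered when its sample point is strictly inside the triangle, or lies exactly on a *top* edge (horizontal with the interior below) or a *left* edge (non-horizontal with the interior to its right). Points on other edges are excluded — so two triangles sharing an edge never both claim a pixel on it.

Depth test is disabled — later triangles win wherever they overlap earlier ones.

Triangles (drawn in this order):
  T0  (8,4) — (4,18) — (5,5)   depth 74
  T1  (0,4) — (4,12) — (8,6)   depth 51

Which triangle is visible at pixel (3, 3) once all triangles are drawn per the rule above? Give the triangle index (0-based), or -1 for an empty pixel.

T0:
  2·area = 38
  edge (8, 4)→(4, 18): d=(-4,14) right/bottom  bias=-1
  edge (4, 18)→(5, 5): d=(1,-13) top-left  bias=+0
  edge (5, 5)→(8, 4): d=(3,-1) top-left  bias=+0
    (2,2)@(5, 5): e=[38,0,0] → █  [on edge]
    (3,2)@(7, 5): e=[10,26,2] → █
    (4,2)@(9, 5): e=[-18,52,4] → ·
    (2,3)@(5, 7): e=[30,2,6] → █
    (4,3)@(9, 7): e=[-26,54,10] → ·
    (2,4)@(5, 9): e=[22,4,12] → █
    (3,4)@(7, 9): e=[-6,30,14] → ·
    (2,5)@(5, 11): e=[14,6,18] → █
    (3,5)@(7, 11): e=[-14,32,20] → ·
    (2,6)@(5, 13): e=[6,8,24] → █
    (3,6)@(7, 13): e=[-22,34,26] → ·
    (2,7)@(5, 15): e=[-2,10,30] → ·
  covered (7 px):
    · · · · ·
    · · · · ·
    · · █ █ ·
    · · █ █ ·
    · · █ · ·
    · · █ · ·
    · · █ · ·
    · · · · ·
    · · · · ·
    · · · · ·
    · · · · ·
    · · · · ·
T1:
  2·area = 56  (B↔C swapped to make it positive)
  edge (0, 4)→(8, 6): d=(8,2) right/bottom  bias=-1
  edge (8, 6)→(4, 12): d=(-4,6) right/bottom  bias=-1
  edge (4, 12)→(0, 4): d=(-4,-8) top-left  bias=+0
    (0,2)@(1, 5): e=[6,46,4] → █
    (1,2)@(3, 5): e=[2,34,20] → █
    (2,2)@(5, 5): e=[-2,22,36] → ·
    (0,3)@(1, 7): e=[22,38,-4] → ·
    (1,3)@(3, 7): e=[18,26,12] → █
    (2,3)@(5, 7): e=[14,14,28] → █
    (3,3)@(7, 7): e=[10,2,44] → █
    (4,3)@(9, 7): e=[6,-10,60] → ·
    (1,4)@(3, 9): e=[34,18,4] → █
    (3,4)@(7, 9): e=[26,-6,36] → ·
    (1,5)@(3, 11): e=[50,10,-4] → ·
    (2,5)@(5, 11): e=[46,-2,12] → ·
  covered (7 px):
    · · · · ·
    · · · · ·
    █ █ · · ·
    · █ █ █ ·
    · █ █ · ·
    · · · · ·
    · · · · ·
    · · · · ·
    · · · · ·
    · · · · ·
    · · · · ·
    · · · · ·

Z-buffer (winner per pixel, '.' = empty):
  . . . . .
  . . . . .
  1 1 0 0 .
  . 1 1 1 .
  . 1 1 . .
  . . 0 . .
  . . 0 . .
  . . . . .
  . . . . .
  . . . . .
  . . . . .
  . . . . .

Result: 1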